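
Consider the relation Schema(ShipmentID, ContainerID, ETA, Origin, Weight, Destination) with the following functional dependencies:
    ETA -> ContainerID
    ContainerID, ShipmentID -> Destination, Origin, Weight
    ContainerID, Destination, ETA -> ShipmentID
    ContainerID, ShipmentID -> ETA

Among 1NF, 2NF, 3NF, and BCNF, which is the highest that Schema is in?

Candidate keys: {ContainerID, ShipmentID}, {Destination, ETA}, {ETA, ShipmentID}. Prime attributes: {ContainerID, Destination, ETA, ShipmentID}.
ETA -> ContainerID breaks BCNF: {ETA}⁺ = {ContainerID, ETA}, so {ETA} is not a superkey.
But every attribute on its right side ({ContainerID}) is prime, and the same holds for every other non-superkey FD, so 3NF still holds.

3NF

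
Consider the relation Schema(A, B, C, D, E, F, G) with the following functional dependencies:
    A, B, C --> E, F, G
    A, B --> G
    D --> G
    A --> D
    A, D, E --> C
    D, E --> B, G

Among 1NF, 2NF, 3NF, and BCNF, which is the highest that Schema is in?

Candidate keys: {A, B, C}, {A, E}. Prime attributes: {A, B, C, E}.
A, B --> G breaks BCNF: {A, B}⁺ = {A, B, D, G}, so {A, B} is not a superkey.
A, B --> G has non-prime {G} on the right and a non-superkey on the left, so 3NF fails.
Since {A} ⊂ {A, E} and {A}⁺ ⊇ {D, G} with {D, G} non-prime, there is a partial dependency; 2NF fails.

1NF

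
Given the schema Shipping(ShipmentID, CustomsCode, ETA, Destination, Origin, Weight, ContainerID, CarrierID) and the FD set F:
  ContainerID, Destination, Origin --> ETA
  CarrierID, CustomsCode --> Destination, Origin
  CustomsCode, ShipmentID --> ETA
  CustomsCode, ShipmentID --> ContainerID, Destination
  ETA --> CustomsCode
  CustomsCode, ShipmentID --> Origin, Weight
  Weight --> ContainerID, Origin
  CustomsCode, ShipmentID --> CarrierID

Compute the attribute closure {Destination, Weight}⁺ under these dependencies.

{ContainerID, CustomsCode, Destination, ETA, Origin, Weight}

Start with {Destination, Weight}.
Weight --> ContainerID, Origin applies; add {ContainerID, Origin} → now {ContainerID, Destination, Origin, Weight}.
ContainerID, Destination, Origin --> ETA applies; add {ETA} → now {ContainerID, Destination, ETA, Origin, Weight}.
ETA --> CustomsCode applies; add {CustomsCode} → now {ContainerID, CustomsCode, Destination, ETA, Origin, Weight}.
No further FD applies.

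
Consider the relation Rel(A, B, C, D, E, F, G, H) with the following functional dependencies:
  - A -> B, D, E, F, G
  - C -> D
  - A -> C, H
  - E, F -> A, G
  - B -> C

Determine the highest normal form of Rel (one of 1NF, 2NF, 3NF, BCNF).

Candidate keys: {A}, {E, F}. Prime attributes: {A, E, F}.
For C -> D we have {C}⁺ = {C, D}; {C} is not a superkey, so BCNF fails.
C -> D determines the non-prime attribute {D} from a non-superkey — 3NF is violated.
No proper subset of a key has a non-prime attribute in its closure, so there is no partial dependency; 2NF holds.

2NF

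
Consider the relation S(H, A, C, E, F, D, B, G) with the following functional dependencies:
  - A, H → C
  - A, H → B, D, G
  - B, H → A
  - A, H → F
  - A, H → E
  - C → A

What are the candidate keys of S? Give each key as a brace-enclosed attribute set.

Attributes never on any right-hand side: {H} — every candidate key must contain it.
{A, H}⁺ = {A, B, C, D, E, F, G, H} — all of the relation — so {A, H} is a candidate key.
{B, H}⁺ = {A, B, C, D, E, F, G, H} — all of the relation — so {B, H} is a candidate key.
{C, H}⁺ = {A, B, C, D, E, F, G, H} — all of the relation — so {C, H} is a candidate key.
These are minimal and exhaustive — every other superkey contains one of them.

{A, H}, {B, H}, {C, H}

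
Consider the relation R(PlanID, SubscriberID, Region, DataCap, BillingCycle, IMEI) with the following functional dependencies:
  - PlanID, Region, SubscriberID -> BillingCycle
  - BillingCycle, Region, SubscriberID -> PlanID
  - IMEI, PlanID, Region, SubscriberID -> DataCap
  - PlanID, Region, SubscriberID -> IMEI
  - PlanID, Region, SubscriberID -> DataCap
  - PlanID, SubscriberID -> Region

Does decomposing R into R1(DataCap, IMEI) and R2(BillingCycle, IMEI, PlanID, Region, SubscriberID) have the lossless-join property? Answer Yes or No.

No

The shared attributes are {IMEI} and {IMEI}⁺ = {IMEI}.
R1 ⊄ {IMEI} and R2 ⊄ {IMEI}, so the split is lossy.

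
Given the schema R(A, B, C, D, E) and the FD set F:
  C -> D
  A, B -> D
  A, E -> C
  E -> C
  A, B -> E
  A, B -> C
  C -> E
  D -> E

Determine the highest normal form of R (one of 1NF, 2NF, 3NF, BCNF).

2NF

Candidate key: {A, B}. Prime attributes: {A, B}.
C -> D breaks BCNF: {C}⁺ = {C, D, E}, so {C} is not a superkey.
C -> D determines the non-prime attribute {D} from a non-superkey — 3NF is violated.
No non-prime attribute depends on a proper subset of any candidate key, so 2NF holds.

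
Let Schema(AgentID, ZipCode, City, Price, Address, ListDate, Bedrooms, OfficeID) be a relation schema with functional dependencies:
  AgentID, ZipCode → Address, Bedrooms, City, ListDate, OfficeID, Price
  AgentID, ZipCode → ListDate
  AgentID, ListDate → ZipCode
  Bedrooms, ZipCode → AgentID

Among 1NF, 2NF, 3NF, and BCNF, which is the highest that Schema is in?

Candidate keys: {AgentID, ListDate}, {AgentID, ZipCode}, {Bedrooms, ZipCode}. Prime attributes: {AgentID, Bedrooms, ListDate, ZipCode}.
Each dependency's left side is a superkey — BCNF holds.

BCNF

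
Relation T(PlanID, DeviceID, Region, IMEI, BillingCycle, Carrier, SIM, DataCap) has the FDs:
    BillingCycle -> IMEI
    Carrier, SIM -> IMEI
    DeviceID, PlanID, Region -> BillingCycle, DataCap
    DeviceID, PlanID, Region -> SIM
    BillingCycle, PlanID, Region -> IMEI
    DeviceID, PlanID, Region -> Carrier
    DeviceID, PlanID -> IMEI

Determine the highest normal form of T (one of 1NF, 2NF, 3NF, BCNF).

1NF

Candidate key: {DeviceID, PlanID, Region}. Prime attributes: {DeviceID, PlanID, Region}.
BillingCycle -> IMEI: {BillingCycle}⁺ = {BillingCycle, IMEI}, which is not all of the attributes, so the left side is not a superkey — BCNF is violated.
Because {IMEI} is non-prime and the left side of BillingCycle -> IMEI is not a superkey, the relation is not in 3NF.
The proper key subset {DeviceID, PlanID} of {DeviceID, PlanID, Region} determines non-prime {IMEI}, so the relation is not even in 2NF.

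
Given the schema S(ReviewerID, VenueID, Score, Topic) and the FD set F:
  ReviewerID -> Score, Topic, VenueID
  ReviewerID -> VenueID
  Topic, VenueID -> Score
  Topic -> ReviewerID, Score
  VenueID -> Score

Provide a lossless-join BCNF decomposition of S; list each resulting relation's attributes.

Candidate keys of the original relation: {ReviewerID}, {Topic}.
{ReviewerID, Score, Topic, VenueID}: {VenueID} determines {Score, VenueID} here but is not a superkey — split on VenueID -> Score, giving {Score, VenueID} and {ReviewerID, Topic, VenueID}.
{Score, VenueID}: every determinant is a superkey — BCNF.
{ReviewerID, Topic, VenueID}: every determinant is a superkey — BCNF.

{ReviewerID, Topic, VenueID}; {Score, VenueID}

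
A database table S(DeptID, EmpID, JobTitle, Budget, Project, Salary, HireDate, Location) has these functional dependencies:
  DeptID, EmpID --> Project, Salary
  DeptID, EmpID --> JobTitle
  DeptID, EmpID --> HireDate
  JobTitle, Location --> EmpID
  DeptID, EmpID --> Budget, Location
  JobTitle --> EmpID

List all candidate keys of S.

{DeptID} never appears on the right of any FD, so every key must include it.
{DeptID, EmpID}⁺ = {Budget, DeptID, EmpID, HireDate, JobTitle, Location, Project, Salary}, which is every attribute, so {DeptID, EmpID} is a candidate key.
{DeptID, JobTitle}⁺ = {Budget, DeptID, EmpID, HireDate, JobTitle, Location, Project, Salary}, which is every attribute, so {DeptID, JobTitle} is a candidate key.
No proper subset of any of these is a key, and no other minimal superkey exists.

{DeptID, EmpID}, {DeptID, JobTitle}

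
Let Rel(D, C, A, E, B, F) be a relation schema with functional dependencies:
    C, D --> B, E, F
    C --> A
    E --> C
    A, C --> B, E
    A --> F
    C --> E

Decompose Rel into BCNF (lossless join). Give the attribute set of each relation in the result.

{A, B, C, E}; {A, F}; {C, D}

Candidate keys of the original relation: {C, D}, {D, E}.
In {A, B, C, D, E, F}, {C} is not a superkey ({C}⁺ restricted to this set is {A, B, C, E, F}), so split on C --> A, B, E, F into {A, B, C, E, F} and {C, D}.
In {A, B, C, E, F}, {A} is not a superkey ({A}⁺ restricted to this set is {A, F}), so split on A --> F into {A, F} and {A, B, C, E}.
{A, F} has no BCNF violation.
{A, B, C, E} has no BCNF violation.
{C, D} has no BCNF violation.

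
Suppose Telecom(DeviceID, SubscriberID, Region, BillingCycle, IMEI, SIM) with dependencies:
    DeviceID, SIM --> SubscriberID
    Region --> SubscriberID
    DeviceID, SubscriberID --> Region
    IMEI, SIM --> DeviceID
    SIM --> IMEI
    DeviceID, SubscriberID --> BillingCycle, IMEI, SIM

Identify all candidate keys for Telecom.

{SIM}⁺ = {BillingCycle, DeviceID, IMEI, Region, SIM, SubscriberID} — all of the relation — so {SIM} is a candidate key.
{DeviceID, Region}⁺ = {BillingCycle, DeviceID, IMEI, Region, SIM, SubscriberID} — all of the relation — so {DeviceID, Region} is a candidate key.
{DeviceID, SubscriberID}⁺ = {BillingCycle, DeviceID, IMEI, Region, SIM, SubscriberID} — all of the relation — so {DeviceID, SubscriberID} is a candidate key.
Any other superkey properly contains one of these, so there are no further candidate keys.

{DeviceID, Region}, {DeviceID, SubscriberID}, {SIM}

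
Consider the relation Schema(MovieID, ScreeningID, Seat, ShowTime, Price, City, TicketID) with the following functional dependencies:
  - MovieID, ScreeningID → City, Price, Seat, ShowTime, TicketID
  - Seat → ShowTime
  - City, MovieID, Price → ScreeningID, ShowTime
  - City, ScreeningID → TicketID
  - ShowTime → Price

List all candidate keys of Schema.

{City, MovieID, Price}, {City, MovieID, Seat}, {City, MovieID, ShowTime}, {MovieID, ScreeningID}

Attributes never on any right-hand side: {MovieID} — every candidate key must contain it.
{MovieID, ScreeningID} is a candidate key since {MovieID, ScreeningID}⁺ = {City, MovieID, Price, ScreeningID, Seat, ShowTime, TicketID} covers every attribute.
{City, MovieID, Price} is a candidate key since {City, MovieID, Price}⁺ = {City, MovieID, Price, ScreeningID, Seat, ShowTime, TicketID} covers every attribute.
{City, MovieID, Seat} is a candidate key since {City, MovieID, Seat}⁺ = {City, MovieID, Price, ScreeningID, Seat, ShowTime, TicketID} covers every attribute.
{City, MovieID, ShowTime} is a candidate key since {City, MovieID, ShowTime}⁺ = {City, MovieID, Price, ScreeningID, Seat, ShowTime, TicketID} covers every attribute.
These are minimal and exhaustive — every other superkey contains one of them.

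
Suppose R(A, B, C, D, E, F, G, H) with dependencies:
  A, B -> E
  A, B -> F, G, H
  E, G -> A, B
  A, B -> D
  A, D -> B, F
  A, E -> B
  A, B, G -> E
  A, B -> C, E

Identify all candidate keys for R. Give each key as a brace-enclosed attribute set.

{A, B}, {A, D}, {A, E}, {E, G}

{A, B}⁺ = {A, B, C, D, E, F, G, H}, which is every attribute, so {A, B} is a candidate key.
{A, D}⁺ = {A, B, C, D, E, F, G, H}, which is every attribute, so {A, D} is a candidate key.
{A, E}⁺ = {A, B, C, D, E, F, G, H}, which is every attribute, so {A, E} is a candidate key.
{E, G}⁺ = {A, B, C, D, E, F, G, H}, which is every attribute, so {E, G} is a candidate key.
These are minimal and exhaustive — every other superkey contains one of them.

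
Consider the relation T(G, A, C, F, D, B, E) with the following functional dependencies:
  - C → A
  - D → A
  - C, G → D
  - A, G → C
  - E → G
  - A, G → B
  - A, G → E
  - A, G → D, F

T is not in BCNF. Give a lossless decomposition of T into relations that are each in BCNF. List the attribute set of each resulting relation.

Candidate keys of the original relation: {A, E}, {A, G}, {C, E}, {C, G}, {D, E}, {D, G}.
In {A, B, C, D, E, F, G}, {C} is not a superkey ({C}⁺ restricted to this set is {A, C}), so split on C → A into {A, C} and {B, C, D, E, F, G}.
{A, C} has no BCNF violation.
In {B, C, D, E, F, G}, {E} is not a superkey ({E}⁺ restricted to this set is {E, G}), so split on E → G into {E, G} and {B, C, D, E, F}.
{E, G} has no BCNF violation.
{B, C, D, E, F} has no BCNF violation.

{A, C}; {B, C, D, E, F}; {E, G}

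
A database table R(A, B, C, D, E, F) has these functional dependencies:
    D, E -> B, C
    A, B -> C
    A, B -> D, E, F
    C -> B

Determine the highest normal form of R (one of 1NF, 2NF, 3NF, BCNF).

3NF

Candidate keys: {A, B}, {A, C}, {A, D, E}. Prime attributes: {A, B, C, D, E}.
D, E -> B, C: {D, E}⁺ = {B, C, D, E}, which is not all of the attributes, so the left side is not a superkey — BCNF is violated.
But every attribute on its right side ({B, C}) is prime, and the same holds for every other non-superkey FD, so 3NF still holds.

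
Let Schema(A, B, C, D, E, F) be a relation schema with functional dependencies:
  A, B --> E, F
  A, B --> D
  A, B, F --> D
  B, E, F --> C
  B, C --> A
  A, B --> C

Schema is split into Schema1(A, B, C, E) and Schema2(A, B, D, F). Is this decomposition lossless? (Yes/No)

The shared attributes are {A, B} and {A, B}⁺ = {A, B, C, D, E, F}.
Schema1 is contained in that closure, so Schema1 ∩ Schema2 --> Schema1 holds and the join is lossless.

Yes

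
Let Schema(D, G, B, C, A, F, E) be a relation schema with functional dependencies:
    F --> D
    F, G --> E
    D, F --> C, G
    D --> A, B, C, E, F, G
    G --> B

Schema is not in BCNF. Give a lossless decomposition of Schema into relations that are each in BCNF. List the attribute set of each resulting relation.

{A, C, D, E, F, G}; {B, G}

Candidate keys of the original relation: {D}, {F}.
Within {A, B, C, D, E, F, G}: {G}⁺ ∩ {A, B, C, D, E, F, G} = {B, G}, not the whole set, so G --> B violates BCNF; decompose into {B, G} and {A, C, D, E, F, G}.
{B, G}: every determinant is a superkey — BCNF.
{A, C, D, E, F, G}: every determinant is a superkey — BCNF.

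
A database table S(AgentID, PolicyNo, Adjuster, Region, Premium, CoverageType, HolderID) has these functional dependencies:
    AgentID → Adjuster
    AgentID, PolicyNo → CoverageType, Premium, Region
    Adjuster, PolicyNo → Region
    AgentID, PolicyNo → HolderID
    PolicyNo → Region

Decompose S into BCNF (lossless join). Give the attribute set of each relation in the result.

{Adjuster, AgentID}; {AgentID, CoverageType, HolderID, PolicyNo, Premium}; {PolicyNo, Region}

Candidate key of the original relation: {AgentID, PolicyNo}.
{Adjuster, AgentID, CoverageType, HolderID, PolicyNo, Premium, Region}: {AgentID} determines {Adjuster, AgentID} here but is not a superkey — split on AgentID → Adjuster, giving {Adjuster, AgentID} and {AgentID, CoverageType, HolderID, PolicyNo, Premium, Region}.
{Adjuster, AgentID}: every determinant is a superkey — BCNF.
{AgentID, CoverageType, HolderID, PolicyNo, Premium, Region}: {PolicyNo} determines {PolicyNo, Region} here but is not a superkey — split on PolicyNo → Region, giving {PolicyNo, Region} and {AgentID, CoverageType, HolderID, PolicyNo, Premium}.
{PolicyNo, Region}: every determinant is a superkey — BCNF.
{AgentID, CoverageType, HolderID, PolicyNo, Premium}: every determinant is a superkey — BCNF.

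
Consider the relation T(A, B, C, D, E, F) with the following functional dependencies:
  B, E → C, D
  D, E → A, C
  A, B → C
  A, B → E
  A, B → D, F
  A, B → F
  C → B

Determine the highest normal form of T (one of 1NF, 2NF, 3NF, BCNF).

3NF

Candidate keys: {A, B}, {A, C}, {B, E}, {C, E}, {D, E}. Prime attributes: {A, B, C, D, E}.
For C → B we have {C}⁺ = {B, C}; {C} is not a superkey, so BCNF fails.
But every attribute on its right side ({B}) is prime, and the same holds for every other non-superkey FD, so 3NF still holds.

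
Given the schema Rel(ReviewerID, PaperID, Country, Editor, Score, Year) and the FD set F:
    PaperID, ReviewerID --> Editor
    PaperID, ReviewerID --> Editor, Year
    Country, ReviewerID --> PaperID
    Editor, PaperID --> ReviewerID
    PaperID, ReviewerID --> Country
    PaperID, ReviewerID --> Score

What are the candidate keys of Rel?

{Country, ReviewerID}⁺ = {Country, Editor, PaperID, ReviewerID, Score, Year} — all of the relation — so {Country, ReviewerID} is a candidate key.
{Editor, PaperID}⁺ = {Country, Editor, PaperID, ReviewerID, Score, Year} — all of the relation — so {Editor, PaperID} is a candidate key.
{PaperID, ReviewerID}⁺ = {Country, Editor, PaperID, ReviewerID, Score, Year} — all of the relation — so {PaperID, ReviewerID} is a candidate key.
Any other superkey properly contains one of these, so there are no further candidate keys.

{Country, ReviewerID}, {Editor, PaperID}, {PaperID, ReviewerID}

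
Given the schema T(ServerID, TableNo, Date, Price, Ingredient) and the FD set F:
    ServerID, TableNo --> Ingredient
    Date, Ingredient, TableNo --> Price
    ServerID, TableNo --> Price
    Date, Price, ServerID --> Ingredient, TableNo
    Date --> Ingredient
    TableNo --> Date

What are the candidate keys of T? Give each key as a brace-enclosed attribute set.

{Date, Price, ServerID}, {ServerID, TableNo}

{ServerID} never appears on the right of any FD, so every key must include it.
{ServerID, TableNo} is a candidate key since {ServerID, TableNo}⁺ = {Date, Ingredient, Price, ServerID, TableNo} covers every attribute.
{Date, Price, ServerID} is a candidate key since {Date, Price, ServerID}⁺ = {Date, Ingredient, Price, ServerID, TableNo} covers every attribute.
Any other superkey properly contains one of these, so there are no further candidate keys.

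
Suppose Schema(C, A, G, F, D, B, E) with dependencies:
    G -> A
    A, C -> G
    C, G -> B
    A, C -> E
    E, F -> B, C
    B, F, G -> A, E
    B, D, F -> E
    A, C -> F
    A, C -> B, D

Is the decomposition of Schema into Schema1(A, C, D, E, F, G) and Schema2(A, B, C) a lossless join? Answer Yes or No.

Yes

Schema1 ∩ Schema2 = {A, C}; its closure under F is {A, B, C, D, E, F, G}.
Schema1 is contained in that closure, so Schema1 ∩ Schema2 -> Schema1 holds and the join is lossless.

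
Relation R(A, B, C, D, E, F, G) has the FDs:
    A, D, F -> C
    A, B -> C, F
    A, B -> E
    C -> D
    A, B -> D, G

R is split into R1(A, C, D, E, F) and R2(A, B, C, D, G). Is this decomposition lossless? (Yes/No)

No

The shared attributes are {A, C, D} and {A, C, D}⁺ = {A, C, D}.
R1 ⊄ {A, C, D} and R2 ⊄ {A, C, D}, so the split is lossy.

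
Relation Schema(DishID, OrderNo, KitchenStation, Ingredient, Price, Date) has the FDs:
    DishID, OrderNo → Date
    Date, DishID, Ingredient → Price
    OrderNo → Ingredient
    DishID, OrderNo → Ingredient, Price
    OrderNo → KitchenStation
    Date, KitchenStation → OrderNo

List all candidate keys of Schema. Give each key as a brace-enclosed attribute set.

Attributes never on any right-hand side: {DishID} — every candidate key must contain it.
Closure of {DishID, OrderNo} is {Date, DishID, Ingredient, KitchenStation, OrderNo, Price}, the whole schema; {DishID, OrderNo} is a candidate key.
Closure of {Date, DishID, KitchenStation} is {Date, DishID, Ingredient, KitchenStation, OrderNo, Price}, the whole schema; {Date, DishID, KitchenStation} is a candidate key.
These are minimal and exhaustive — every other superkey contains one of them.

{Date, DishID, KitchenStation}, {DishID, OrderNo}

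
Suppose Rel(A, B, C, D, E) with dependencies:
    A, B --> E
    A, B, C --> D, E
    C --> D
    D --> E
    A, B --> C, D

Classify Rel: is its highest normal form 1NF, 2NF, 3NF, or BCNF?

2NF

Candidate key: {A, B}. Prime attributes: {A, B}.
For C --> D we have {C}⁺ = {C, D, E}; {C} is not a superkey, so BCNF fails.
C --> D has non-prime {D} on the right and a non-superkey on the left, so 3NF fails.
No proper subset of a key has a non-prime attribute in its closure, so there is no partial dependency; 2NF holds.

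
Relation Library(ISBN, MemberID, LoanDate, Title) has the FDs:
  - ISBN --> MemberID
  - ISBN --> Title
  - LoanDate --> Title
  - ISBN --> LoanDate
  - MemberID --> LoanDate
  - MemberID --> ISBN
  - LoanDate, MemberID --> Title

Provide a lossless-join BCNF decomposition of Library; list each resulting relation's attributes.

Candidate keys of the original relation: {ISBN}, {MemberID}.
In {ISBN, LoanDate, MemberID, Title}, {LoanDate} is not a superkey ({LoanDate}⁺ restricted to this set is {LoanDate, Title}), so split on LoanDate --> Title into {LoanDate, Title} and {ISBN, LoanDate, MemberID}.
{LoanDate, Title} is in BCNF.
{ISBN, LoanDate, MemberID} is in BCNF.

{ISBN, LoanDate, MemberID}; {LoanDate, Title}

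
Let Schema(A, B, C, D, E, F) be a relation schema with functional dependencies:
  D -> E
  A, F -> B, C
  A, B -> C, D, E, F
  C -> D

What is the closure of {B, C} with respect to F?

{B, C, D, E}

Start with {B, C}.
C -> D applies; add {D} → now {B, C, D}.
D -> E applies; add {E} → now {B, C, D, E}.
No further FD applies.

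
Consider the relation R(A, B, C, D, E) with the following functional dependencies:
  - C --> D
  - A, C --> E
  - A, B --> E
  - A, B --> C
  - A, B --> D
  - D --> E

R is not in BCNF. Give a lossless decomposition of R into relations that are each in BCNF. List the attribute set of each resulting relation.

{A, B, C}; {C, D}; {D, E}

Candidate key of the original relation: {A, B}.
In {A, B, C, D, E}, {C} is not a superkey ({C}⁺ restricted to this set is {C, D, E}), so split on C --> D, E into {C, D, E} and {A, B, C}.
In {C, D, E}, {D} is not a superkey ({D}⁺ restricted to this set is {D, E}), so split on D --> E into {D, E} and {C, D}.
{D, E} has no BCNF violation.
{C, D} has no BCNF violation.
{A, B, C} has no BCNF violation.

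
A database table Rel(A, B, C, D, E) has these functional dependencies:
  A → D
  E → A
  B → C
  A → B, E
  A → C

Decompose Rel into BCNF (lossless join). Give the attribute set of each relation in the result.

Candidate keys of the original relation: {A}, {E}.
In {A, B, C, D, E}, {B} is not a superkey ({B}⁺ restricted to this set is {B, C}), so split on B → C into {B, C} and {A, B, D, E}.
{B, C} is in BCNF.
{A, B, D, E} is in BCNF.

{A, B, D, E}; {B, C}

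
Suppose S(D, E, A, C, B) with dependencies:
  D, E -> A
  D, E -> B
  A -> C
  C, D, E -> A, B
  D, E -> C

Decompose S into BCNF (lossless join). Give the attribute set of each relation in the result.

{A, B, D, E}; {A, C}

Candidate key of the original relation: {D, E}.
In {A, B, C, D, E}, {A} is not a superkey ({A}⁺ restricted to this set is {A, C}), so split on A -> C into {A, C} and {A, B, D, E}.
{A, C} is in BCNF.
{A, B, D, E} is in BCNF.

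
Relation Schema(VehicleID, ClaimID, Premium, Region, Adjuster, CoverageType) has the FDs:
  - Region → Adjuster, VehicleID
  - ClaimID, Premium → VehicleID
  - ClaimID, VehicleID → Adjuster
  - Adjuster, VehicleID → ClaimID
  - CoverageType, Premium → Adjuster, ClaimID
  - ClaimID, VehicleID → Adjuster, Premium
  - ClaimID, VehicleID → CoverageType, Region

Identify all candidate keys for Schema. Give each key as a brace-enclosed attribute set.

{Adjuster, VehicleID}, {ClaimID, Premium}, {ClaimID, VehicleID}, {CoverageType, Premium}, {Region}

{Region} is a candidate key since {Region}⁺ = {Adjuster, ClaimID, CoverageType, Premium, Region, VehicleID} covers every attribute.
{Adjuster, VehicleID} is a candidate key since {Adjuster, VehicleID}⁺ = {Adjuster, ClaimID, CoverageType, Premium, Region, VehicleID} covers every attribute.
{ClaimID, Premium} is a candidate key since {ClaimID, Premium}⁺ = {Adjuster, ClaimID, CoverageType, Premium, Region, VehicleID} covers every attribute.
{ClaimID, VehicleID} is a candidate key since {ClaimID, VehicleID}⁺ = {Adjuster, ClaimID, CoverageType, Premium, Region, VehicleID} covers every attribute.
{CoverageType, Premium} is a candidate key since {CoverageType, Premium}⁺ = {Adjuster, ClaimID, CoverageType, Premium, Region, VehicleID} covers every attribute.
These are minimal and exhaustive — every other superkey contains one of them.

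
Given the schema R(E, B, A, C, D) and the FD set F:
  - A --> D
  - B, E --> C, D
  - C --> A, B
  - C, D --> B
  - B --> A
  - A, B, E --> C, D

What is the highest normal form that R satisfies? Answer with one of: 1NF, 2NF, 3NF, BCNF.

1NF

Candidate keys: {B, E}, {C, E}. Prime attributes: {B, C, E}.
A --> D breaks BCNF: {A}⁺ = {A, D}, so {A} is not a superkey.
Because {D} is non-prime and the left side of A --> D is not a superkey, the relation is not in 3NF.
Since {B} ⊂ {B, E} and {B}⁺ ⊇ {A, D} with {A, D} non-prime, there is a partial dependency; 2NF fails.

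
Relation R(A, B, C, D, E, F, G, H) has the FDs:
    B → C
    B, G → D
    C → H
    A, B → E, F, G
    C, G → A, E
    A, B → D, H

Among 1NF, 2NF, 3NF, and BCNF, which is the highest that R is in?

1NF

Candidate keys: {A, B}, {B, G}. Prime attributes: {A, B, G}.
B → C breaks BCNF: {B}⁺ = {B, C, H}, so {B} is not a superkey.
Because {C} is non-prime and the left side of B → C is not a superkey, the relation is not in 3NF.
The proper key subset {B} of {A, B} determines non-prime {C, H}, so the relation is not even in 2NF.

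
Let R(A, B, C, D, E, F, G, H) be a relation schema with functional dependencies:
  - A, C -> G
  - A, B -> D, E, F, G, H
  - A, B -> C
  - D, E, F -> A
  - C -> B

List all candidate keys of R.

{A, B} is a candidate key since {A, B}⁺ = {A, B, C, D, E, F, G, H} covers every attribute.
{A, C} is a candidate key since {A, C}⁺ = {A, B, C, D, E, F, G, H} covers every attribute.
{B, D, E, F} is a candidate key since {B, D, E, F}⁺ = {A, B, C, D, E, F, G, H} covers every attribute.
{C, D, E, F} is a candidate key since {C, D, E, F}⁺ = {A, B, C, D, E, F, G, H} covers every attribute.
These are minimal and exhaustive — every other superkey contains one of them.

{A, B}, {A, C}, {B, D, E, F}, {C, D, E, F}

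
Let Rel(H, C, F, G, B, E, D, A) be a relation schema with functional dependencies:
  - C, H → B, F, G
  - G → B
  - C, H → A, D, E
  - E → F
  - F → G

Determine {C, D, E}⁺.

Start with {C, D, E}.
E → F applies; add {F} → now {C, D, E, F}.
F → G applies; add {G} → now {C, D, E, F, G}.
G → B applies; add {B} → now {B, C, D, E, F, G}.
No further FD applies.

{B, C, D, E, F, G}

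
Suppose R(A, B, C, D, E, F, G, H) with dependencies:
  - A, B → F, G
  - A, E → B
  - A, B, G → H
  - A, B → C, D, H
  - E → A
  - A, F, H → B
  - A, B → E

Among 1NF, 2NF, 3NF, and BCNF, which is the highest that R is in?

Candidate keys: {A, B}, {A, F, H}, {E}. Prime attributes: {A, B, E, F, H}.
Each dependency's left side is a superkey — BCNF holds.

BCNF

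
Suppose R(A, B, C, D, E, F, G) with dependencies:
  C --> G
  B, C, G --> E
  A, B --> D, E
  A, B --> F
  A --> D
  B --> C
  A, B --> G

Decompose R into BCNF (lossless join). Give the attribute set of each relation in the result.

Candidate key of the original relation: {A, B}.
In {A, B, C, D, E, F, G}, {C} is not a superkey ({C}⁺ restricted to this set is {C, G}), so split on C --> G into {C, G} and {A, B, C, D, E, F}.
{C, G} has no BCNF violation.
In {A, B, C, D, E, F}, {A} is not a superkey ({A}⁺ restricted to this set is {A, D}), so split on A --> D into {A, D} and {A, B, C, E, F}.
{A, D} has no BCNF violation.
In {A, B, C, E, F}, {B} is not a superkey ({B}⁺ restricted to this set is {B, C, E}), so split on B --> C, E into {B, C, E} and {A, B, F}.
{B, C, E} has no BCNF violation.
{A, B, F} has no BCNF violation.

{A, B, F}; {A, D}; {B, C, E}; {C, G}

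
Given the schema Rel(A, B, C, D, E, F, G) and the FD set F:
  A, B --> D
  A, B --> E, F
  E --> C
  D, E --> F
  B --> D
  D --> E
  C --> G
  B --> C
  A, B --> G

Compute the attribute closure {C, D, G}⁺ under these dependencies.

{C, D, E, F, G}

Start with {C, D, G}.
D --> E applies; add {E} → now {C, D, E, G}.
D, E --> F applies; add {F} → now {C, D, E, F, G}.
No further FD applies.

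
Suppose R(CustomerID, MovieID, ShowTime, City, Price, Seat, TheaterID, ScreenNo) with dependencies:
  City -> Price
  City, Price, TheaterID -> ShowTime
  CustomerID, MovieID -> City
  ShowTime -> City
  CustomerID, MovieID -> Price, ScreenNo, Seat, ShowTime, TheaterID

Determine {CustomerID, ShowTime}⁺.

Start with {CustomerID, ShowTime}.
ShowTime -> City applies; add {City} → now {City, CustomerID, ShowTime}.
City -> Price applies; add {Price} → now {City, CustomerID, Price, ShowTime}.
No further FD applies.

{City, CustomerID, Price, ShowTime}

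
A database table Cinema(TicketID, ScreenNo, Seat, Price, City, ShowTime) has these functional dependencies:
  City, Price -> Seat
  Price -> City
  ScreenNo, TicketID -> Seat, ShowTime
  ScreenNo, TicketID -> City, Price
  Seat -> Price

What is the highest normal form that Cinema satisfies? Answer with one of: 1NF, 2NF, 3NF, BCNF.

2NF

Candidate key: {ScreenNo, TicketID}. Prime attributes: {ScreenNo, TicketID}.
City, Price -> Seat breaks BCNF: {City, Price}⁺ = {City, Price, Seat}, so {City, Price} is not a superkey.
City, Price -> Seat has non-prime {Seat} on the right and a non-superkey on the left, so 3NF fails.
Checking every proper subset of each key, none determines a non-prime attribute — 2NF is satisfied.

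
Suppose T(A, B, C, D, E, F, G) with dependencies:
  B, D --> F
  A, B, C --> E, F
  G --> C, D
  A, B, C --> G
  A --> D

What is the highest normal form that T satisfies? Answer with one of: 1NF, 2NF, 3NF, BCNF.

1NF

Candidate keys: {A, B, C}, {A, B, G}. Prime attributes: {A, B, C, G}.
For B, D --> F we have {B, D}⁺ = {B, D, F}; {B, D} is not a superkey, so BCNF fails.
B, D --> F has non-prime {F} on the right and a non-superkey on the left, so 3NF fails.
{A} is a proper subset of the key {A, B, C}, and {A}⁺ contains the non-prime attribute {D} — a partial dependency, so 2NF is violated.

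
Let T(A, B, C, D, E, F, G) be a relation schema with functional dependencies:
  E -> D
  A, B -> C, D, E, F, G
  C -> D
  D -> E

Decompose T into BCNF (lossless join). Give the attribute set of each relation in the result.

Candidate key of the original relation: {A, B}.
Within {A, B, C, D, E, F, G}: {E}⁺ ∩ {A, B, C, D, E, F, G} = {D, E}, not the whole set, so E -> D violates BCNF; decompose into {D, E} and {A, B, C, E, F, G}.
{D, E} has no BCNF violation.
Within {A, B, C, E, F, G}: {C}⁺ ∩ {A, B, C, E, F, G} = {C, E}, not the whole set, so C -> E violates BCNF; decompose into {C, E} and {A, B, C, F, G}.
{C, E} has no BCNF violation.
{A, B, C, F, G} has no BCNF violation.

{A, B, C, F, G}; {C, E}; {D, E}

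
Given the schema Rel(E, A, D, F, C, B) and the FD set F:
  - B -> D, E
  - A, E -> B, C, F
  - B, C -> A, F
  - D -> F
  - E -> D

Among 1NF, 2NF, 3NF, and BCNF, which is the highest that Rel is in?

Candidate keys: {A, B}, {A, E}, {B, C}. Prime attributes: {A, B, C, E}.
B -> D, E: {B}⁺ = {B, D, E, F}, which is not all of the attributes, so the left side is not a superkey — BCNF is violated.
B -> D, E determines the non-prime attribute {D} from a non-superkey — 3NF is violated.
{B} is a proper subset of the key {A, B}, and {B}⁺ contains the non-prime attributes {D, F} — a partial dependency, so 2NF is violated.

1NF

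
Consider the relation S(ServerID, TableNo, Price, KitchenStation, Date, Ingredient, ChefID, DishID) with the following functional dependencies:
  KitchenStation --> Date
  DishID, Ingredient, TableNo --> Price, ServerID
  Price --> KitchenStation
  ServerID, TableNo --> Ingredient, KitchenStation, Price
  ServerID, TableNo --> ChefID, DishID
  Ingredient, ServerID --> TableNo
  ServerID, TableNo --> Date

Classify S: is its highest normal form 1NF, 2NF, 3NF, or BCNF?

Candidate keys: {DishID, Ingredient, TableNo}, {Ingredient, ServerID}, {ServerID, TableNo}. Prime attributes: {DishID, Ingredient, ServerID, TableNo}.
For KitchenStation --> Date we have {KitchenStation}⁺ = {Date, KitchenStation}; {KitchenStation} is not a superkey, so BCNF fails.
KitchenStation --> Date has non-prime {Date} on the right and a non-superkey on the left, so 3NF fails.
Checking every proper subset of each key, none determines a non-prime attribute — 2NF is satisfied.

2NF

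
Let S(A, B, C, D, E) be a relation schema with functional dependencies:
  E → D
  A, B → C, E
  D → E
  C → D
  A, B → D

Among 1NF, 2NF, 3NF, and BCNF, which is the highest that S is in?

Candidate key: {A, B}. Prime attributes: {A, B}.
E → D breaks BCNF: {E}⁺ = {D, E}, so {E} is not a superkey.
E → D determines the non-prime attribute {D} from a non-superkey — 3NF is violated.
No non-prime attribute depends on a proper subset of any candidate key, so 2NF holds.

2NF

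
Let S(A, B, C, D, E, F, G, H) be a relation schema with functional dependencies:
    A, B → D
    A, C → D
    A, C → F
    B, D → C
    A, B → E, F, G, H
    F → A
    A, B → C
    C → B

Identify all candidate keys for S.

{A, B}, {A, C}, {B, F}, {C, F}

{A, B} is a candidate key since {A, B}⁺ = {A, B, C, D, E, F, G, H} covers every attribute.
{A, C} is a candidate key since {A, C}⁺ = {A, B, C, D, E, F, G, H} covers every attribute.
{B, F} is a candidate key since {B, F}⁺ = {A, B, C, D, E, F, G, H} covers every attribute.
{C, F} is a candidate key since {C, F}⁺ = {A, B, C, D, E, F, G, H} covers every attribute.
These are minimal and exhaustive — every other superkey contains one of them.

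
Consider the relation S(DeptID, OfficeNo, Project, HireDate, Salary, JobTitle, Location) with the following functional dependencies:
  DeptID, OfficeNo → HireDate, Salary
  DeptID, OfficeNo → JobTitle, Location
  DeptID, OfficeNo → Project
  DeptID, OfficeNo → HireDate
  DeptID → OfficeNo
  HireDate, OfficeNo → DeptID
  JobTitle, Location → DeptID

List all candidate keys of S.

{DeptID}, {HireDate, OfficeNo}, {JobTitle, Location}

Closure of {DeptID} is {DeptID, HireDate, JobTitle, Location, OfficeNo, Project, Salary}, the whole schema; {DeptID} is a candidate key.
Closure of {HireDate, OfficeNo} is {DeptID, HireDate, JobTitle, Location, OfficeNo, Project, Salary}, the whole schema; {HireDate, OfficeNo} is a candidate key.
Closure of {JobTitle, Location} is {DeptID, HireDate, JobTitle, Location, OfficeNo, Project, Salary}, the whole schema; {JobTitle, Location} is a candidate key.
No proper subset of any of these is a key, and no other minimal superkey exists.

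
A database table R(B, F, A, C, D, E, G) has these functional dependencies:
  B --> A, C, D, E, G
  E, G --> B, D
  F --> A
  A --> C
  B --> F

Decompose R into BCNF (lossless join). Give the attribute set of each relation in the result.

{A, C}; {A, F}; {B, D, E, F, G}

Candidate keys of the original relation: {B}, {E, G}.
{A, B, C, D, E, F, G}: {F} determines {A, C, F} here but is not a superkey — split on F --> A, C, giving {A, C, F} and {B, D, E, F, G}.
{A, C, F}: {A} determines {A, C} here but is not a superkey — split on A --> C, giving {A, C} and {A, F}.
{A, C} is in BCNF.
{A, F} is in BCNF.
{B, D, E, F, G} is in BCNF.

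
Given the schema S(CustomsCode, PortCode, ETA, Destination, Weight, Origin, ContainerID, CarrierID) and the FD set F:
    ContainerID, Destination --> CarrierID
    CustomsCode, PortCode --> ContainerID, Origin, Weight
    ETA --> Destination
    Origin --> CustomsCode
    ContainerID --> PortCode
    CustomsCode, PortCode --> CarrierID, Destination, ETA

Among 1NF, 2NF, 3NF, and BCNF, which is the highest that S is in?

Candidate keys: {ContainerID, CustomsCode}, {ContainerID, Origin}, {CustomsCode, PortCode}, {Origin, PortCode}. Prime attributes: {ContainerID, CustomsCode, Origin, PortCode}.
For ContainerID, Destination --> CarrierID we have {ContainerID, Destination}⁺ = {CarrierID, ContainerID, Destination, PortCode}; {ContainerID, Destination} is not a superkey, so BCNF fails.
ContainerID, Destination --> CarrierID has non-prime {CarrierID} on the right and a non-superkey on the left, so 3NF fails.
No proper subset of a key has a non-prime attribute in its closure, so there is no partial dependency; 2NF holds.

2NF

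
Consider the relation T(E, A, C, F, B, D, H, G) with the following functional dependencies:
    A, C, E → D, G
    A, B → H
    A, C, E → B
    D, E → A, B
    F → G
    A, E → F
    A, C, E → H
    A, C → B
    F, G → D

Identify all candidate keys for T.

{C, E} never appear on the right of any FD, so every key must include all of them.
{A, C, E}⁺ = {A, B, C, D, E, F, G, H} — all of the relation — so {A, C, E} is a candidate key.
{C, D, E}⁺ = {A, B, C, D, E, F, G, H} — all of the relation — so {C, D, E} is a candidate key.
{C, E, F}⁺ = {A, B, C, D, E, F, G, H} — all of the relation — so {C, E, F} is a candidate key.
Any other superkey properly contains one of these, so there are no further candidate keys.

{A, C, E}, {C, D, E}, {C, E, F}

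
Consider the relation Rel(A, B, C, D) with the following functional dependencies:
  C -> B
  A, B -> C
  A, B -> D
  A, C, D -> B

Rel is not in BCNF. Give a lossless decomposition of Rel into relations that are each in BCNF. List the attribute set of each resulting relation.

{A, C, D}; {B, C}

Candidate keys of the original relation: {A, B}, {A, C}.
In {A, B, C, D}, {C} is not a superkey ({C}⁺ restricted to this set is {B, C}), so split on C -> B into {B, C} and {A, C, D}.
{B, C} is in BCNF.
{A, C, D} is in BCNF.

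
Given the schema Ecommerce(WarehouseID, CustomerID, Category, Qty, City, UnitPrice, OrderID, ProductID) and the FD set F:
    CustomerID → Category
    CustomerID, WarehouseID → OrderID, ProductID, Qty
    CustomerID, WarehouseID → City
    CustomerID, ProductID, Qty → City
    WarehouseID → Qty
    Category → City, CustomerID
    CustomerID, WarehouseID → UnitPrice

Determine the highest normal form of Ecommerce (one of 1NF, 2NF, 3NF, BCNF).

Candidate keys: {Category, WarehouseID}, {CustomerID, WarehouseID}. Prime attributes: {Category, CustomerID, WarehouseID}.
CustomerID → Category breaks BCNF: {CustomerID}⁺ = {Category, City, CustomerID}, so {CustomerID} is not a superkey.
Because {City} is non-prime and the left side of CustomerID, ProductID, Qty → City is not a superkey, the relation is not in 3NF.
The proper key subset {Category} of {Category, WarehouseID} determines non-prime {City}, so the relation is not even in 2NF.

1NF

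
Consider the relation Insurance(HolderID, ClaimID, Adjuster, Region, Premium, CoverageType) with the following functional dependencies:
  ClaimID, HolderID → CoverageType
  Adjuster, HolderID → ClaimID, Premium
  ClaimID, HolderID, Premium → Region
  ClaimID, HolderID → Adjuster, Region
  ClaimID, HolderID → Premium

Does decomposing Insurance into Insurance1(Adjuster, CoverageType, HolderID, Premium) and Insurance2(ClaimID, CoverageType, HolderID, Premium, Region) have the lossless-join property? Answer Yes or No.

Insurance1 ∩ Insurance2 = {CoverageType, HolderID, Premium}; its closure under F is {CoverageType, HolderID, Premium}.
Neither Insurance1 nor Insurance2 is contained in that closure, so the decomposition is lossy.

No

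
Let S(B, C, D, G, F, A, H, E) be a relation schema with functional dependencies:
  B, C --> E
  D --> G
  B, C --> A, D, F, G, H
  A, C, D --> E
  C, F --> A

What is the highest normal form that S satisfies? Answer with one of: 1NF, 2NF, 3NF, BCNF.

Candidate key: {B, C}. Prime attributes: {B, C}.
For D --> G we have {D}⁺ = {D, G}; {D} is not a superkey, so BCNF fails.
Because {G} is non-prime and the left side of D --> G is not a superkey, the relation is not in 3NF.
No non-prime attribute depends on a proper subset of any candidate key, so 2NF holds.

2NF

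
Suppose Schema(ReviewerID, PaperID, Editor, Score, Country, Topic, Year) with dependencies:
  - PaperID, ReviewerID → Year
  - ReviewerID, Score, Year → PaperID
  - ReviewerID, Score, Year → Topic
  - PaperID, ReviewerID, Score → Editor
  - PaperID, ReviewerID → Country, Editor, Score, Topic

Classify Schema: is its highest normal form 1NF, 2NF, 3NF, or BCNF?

Candidate keys: {PaperID, ReviewerID}, {ReviewerID, Score, Year}. Prime attributes: {PaperID, ReviewerID, Score, Year}.
The left-hand side of every FD is a superkey, so BCNF is satisfied.

BCNF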